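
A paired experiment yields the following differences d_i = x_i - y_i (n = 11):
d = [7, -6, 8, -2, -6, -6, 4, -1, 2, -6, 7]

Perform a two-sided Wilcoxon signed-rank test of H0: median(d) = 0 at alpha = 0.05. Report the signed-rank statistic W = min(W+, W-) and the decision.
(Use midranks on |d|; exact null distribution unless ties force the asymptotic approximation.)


Step 1: Drop any zero differences (none here) and take |d_i|.
|d| = [7, 6, 8, 2, 6, 6, 4, 1, 2, 6, 7]
Step 2: Midrank |d_i| (ties get averaged ranks).
ranks: |7|->9.5, |6|->6.5, |8|->11, |2|->2.5, |6|->6.5, |6|->6.5, |4|->4, |1|->1, |2|->2.5, |6|->6.5, |7|->9.5
Step 3: Attach original signs; sum ranks with positive sign and with negative sign.
W+ = 9.5 + 11 + 4 + 2.5 + 9.5 = 36.5
W- = 6.5 + 2.5 + 6.5 + 6.5 + 1 + 6.5 = 29.5
(Check: W+ + W- = 66 should equal n(n+1)/2 = 66.)
Step 4: Test statistic W = min(W+, W-) = 29.5.
Step 5: Ties in |d|, so use the tie-corrected normal approximation.
        E[W] = n(n+1)/4 = 11*12/4 = 33.
        Tie groups: |d|=2 (t=2), |d|=6 (t=4), |d|=7 (t=2); sum(t^3 - t) = 72.
        Var[W] = n(n+1)(2n+1)/24 - sum(t^3-t)/48 = 3036/24 - 72/48 = 125.
        z = (W - E[W]) / sqrt(Var[W]) = (29.5 - 33) / 11.1803 = -0.3130.
        Two-sided p = 2*Phi(z) = 0.754243.
Step 6: alpha = 0.05. fail to reject H0.

W+ = 36.5, W- = 29.5, W = min = 29.5, p = 0.754243, fail to reject H0.


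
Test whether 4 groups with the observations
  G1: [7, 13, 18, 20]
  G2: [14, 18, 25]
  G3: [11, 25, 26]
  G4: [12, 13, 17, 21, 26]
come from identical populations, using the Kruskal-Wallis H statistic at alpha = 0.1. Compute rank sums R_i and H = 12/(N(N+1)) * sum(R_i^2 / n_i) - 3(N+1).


Step 1: Combine all N = 15 observations and assign midranks.
sorted (value, group, rank): (7,G1,1), (11,G3,2), (12,G4,3), (13,G1,4.5), (13,G4,4.5), (14,G2,6), (17,G4,7), (18,G1,8.5), (18,G2,8.5), (20,G1,10), (21,G4,11), (25,G2,12.5), (25,G3,12.5), (26,G3,14.5), (26,G4,14.5)
Step 2: Sum ranks within each group.
R_1 = 24 (n_1 = 4)
R_2 = 27 (n_2 = 3)
R_3 = 29 (n_3 = 3)
R_4 = 40 (n_4 = 5)
Step 3: H = 12/(N(N+1)) * sum(R_i^2/n_i) - 3(N+1)
     = 12/(15*16) * (24^2/4 + 27^2/3 + 29^2/3 + 40^2/5) - 3*16
     = 0.050000 * 987.333 - 48
     = 1.366667.
Step 4: Ties present; correction factor C = 1 - 24/(15^3 - 15) = 0.992857. Corrected H = 1.366667 / 0.992857 = 1.376499.
Step 5: Under H0, H ~ chi^2(3); p-value = 0.711053.
Step 6: alpha = 0.1. fail to reject H0.

H = 1.3765, df = 3, p = 0.711053, fail to reject H0.


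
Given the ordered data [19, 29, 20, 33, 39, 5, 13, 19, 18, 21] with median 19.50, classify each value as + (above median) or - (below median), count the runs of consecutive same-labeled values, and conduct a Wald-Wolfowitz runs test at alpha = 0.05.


Step 1: Compute median = 19.50; label A = above, B = below.
Labels in order: BAAAABBBBA  (n_A = 5, n_B = 5)
Step 2: Count runs R = 4.
Step 3: Under H0 (random ordering), E[R] = 2*n_A*n_B/(n_A+n_B) + 1 = 2*5*5/10 + 1 = 6.0000.
        Var[R] = 2*n_A*n_B*(2*n_A*n_B - n_A - n_B) / ((n_A+n_B)^2 * (n_A+n_B-1)) = 2000/900 = 2.2222.
        SD[R] = 1.4907.
Step 4: Continuity-corrected z = (R + 0.5 - E[R]) / SD[R] = (4 + 0.5 - 6.0000) / 1.4907 = -1.0062.
Step 5: Two-sided p-value via normal approximation = 2*(1 - Phi(|z|)) = 0.314305.
Step 6: alpha = 0.05. fail to reject H0.

R = 4, z = -1.0062, p = 0.314305, fail to reject H0.


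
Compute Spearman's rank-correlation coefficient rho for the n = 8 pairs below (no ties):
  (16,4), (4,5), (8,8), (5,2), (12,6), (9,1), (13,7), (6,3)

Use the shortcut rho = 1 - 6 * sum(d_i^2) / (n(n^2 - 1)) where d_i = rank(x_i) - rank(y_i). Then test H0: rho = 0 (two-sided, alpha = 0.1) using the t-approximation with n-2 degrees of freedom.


Step 1: Rank x and y separately (midranks; no ties here).
rank(x): 16->8, 4->1, 8->4, 5->2, 12->6, 9->5, 13->7, 6->3
rank(y): 4->4, 5->5, 8->8, 2->2, 6->6, 1->1, 7->7, 3->3
Step 2: d_i = R_x(i) - R_y(i); compute d_i^2.
  (8-4)^2=16, (1-5)^2=16, (4-8)^2=16, (2-2)^2=0, (6-6)^2=0, (5-1)^2=16, (7-7)^2=0, (3-3)^2=0
sum(d^2) = 64.
Step 3: rho = 1 - 6*64 / (8*(8^2 - 1)) = 1 - 384/504 = 0.238095.
Step 4: Under H0, t = rho * sqrt((n-2)/(1-rho^2)) = 0.6005 ~ t(6).
Step 5: Two-sided p-value from the t-distribution with 6 df = 0.570156.
Step 6: alpha = 0.1. fail to reject H0.

rho = 0.2381, p = 0.570156, fail to reject H0 at alpha = 0.1.


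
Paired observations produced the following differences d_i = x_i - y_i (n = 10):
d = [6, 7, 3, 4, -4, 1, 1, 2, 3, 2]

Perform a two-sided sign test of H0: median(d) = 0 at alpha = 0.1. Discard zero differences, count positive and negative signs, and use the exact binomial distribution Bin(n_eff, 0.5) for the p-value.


Step 1: Discard zero differences. Original n = 10; n_eff = number of nonzero differences = 10.
Nonzero differences (with sign): +6, +7, +3, +4, -4, +1, +1, +2, +3, +2
Step 2: Count signs: positive = 9, negative = 1.
Step 3: Under H0: P(positive) = 0.5, so the number of positives S ~ Bin(10, 0.5).
Step 4: Two-sided exact p-value = sum of Bin(10,0.5) probabilities at or below the observed probability = 0.021484.
Step 5: alpha = 0.1. reject H0.

n_eff = 10, pos = 9, neg = 1, p = 0.021484, reject H0.


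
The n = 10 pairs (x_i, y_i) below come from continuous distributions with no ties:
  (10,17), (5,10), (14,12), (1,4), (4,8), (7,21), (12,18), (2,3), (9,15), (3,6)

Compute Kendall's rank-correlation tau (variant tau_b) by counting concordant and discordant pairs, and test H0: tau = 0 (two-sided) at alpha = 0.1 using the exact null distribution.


Step 1: Enumerate the 45 unordered pairs (i,j) with i<j and classify each by sign(x_j-x_i) * sign(y_j-y_i).
  (1,2):dx=-5,dy=-7->C; (1,3):dx=+4,dy=-5->D; (1,4):dx=-9,dy=-13->C; (1,5):dx=-6,dy=-9->C
  (1,6):dx=-3,dy=+4->D; (1,7):dx=+2,dy=+1->C; (1,8):dx=-8,dy=-14->C; (1,9):dx=-1,dy=-2->C
  (1,10):dx=-7,dy=-11->C; (2,3):dx=+9,dy=+2->C; (2,4):dx=-4,dy=-6->C; (2,5):dx=-1,dy=-2->C
  (2,6):dx=+2,dy=+11->C; (2,7):dx=+7,dy=+8->C; (2,8):dx=-3,dy=-7->C; (2,9):dx=+4,dy=+5->C
  (2,10):dx=-2,dy=-4->C; (3,4):dx=-13,dy=-8->C; (3,5):dx=-10,dy=-4->C; (3,6):dx=-7,dy=+9->D
  (3,7):dx=-2,dy=+6->D; (3,8):dx=-12,dy=-9->C; (3,9):dx=-5,dy=+3->D; (3,10):dx=-11,dy=-6->C
  (4,5):dx=+3,dy=+4->C; (4,6):dx=+6,dy=+17->C; (4,7):dx=+11,dy=+14->C; (4,8):dx=+1,dy=-1->D
  (4,9):dx=+8,dy=+11->C; (4,10):dx=+2,dy=+2->C; (5,6):dx=+3,dy=+13->C; (5,7):dx=+8,dy=+10->C
  (5,8):dx=-2,dy=-5->C; (5,9):dx=+5,dy=+7->C; (5,10):dx=-1,dy=-2->C; (6,7):dx=+5,dy=-3->D
  (6,8):dx=-5,dy=-18->C; (6,9):dx=+2,dy=-6->D; (6,10):dx=-4,dy=-15->C; (7,8):dx=-10,dy=-15->C
  (7,9):dx=-3,dy=-3->C; (7,10):dx=-9,dy=-12->C; (8,9):dx=+7,dy=+12->C; (8,10):dx=+1,dy=+3->C
  (9,10):dx=-6,dy=-9->C
Step 2: C = 37, D = 8, total pairs = 45.
Step 3: tau = (C - D)/(n(n-1)/2) = (37 - 8)/45 = 0.644444.
Step 4: Exact two-sided p-value (enumerate n! = 3628800 permutations of y under H0): p = 0.009148.
Step 5: alpha = 0.1. reject H0.

tau_b = 0.6444 (C=37, D=8), p = 0.009148, reject H0.


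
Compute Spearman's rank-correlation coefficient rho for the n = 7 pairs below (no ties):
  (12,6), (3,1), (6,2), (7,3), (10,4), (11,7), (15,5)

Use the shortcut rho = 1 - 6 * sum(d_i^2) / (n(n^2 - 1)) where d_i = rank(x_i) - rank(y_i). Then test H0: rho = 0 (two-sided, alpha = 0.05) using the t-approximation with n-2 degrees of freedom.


Step 1: Rank x and y separately (midranks; no ties here).
rank(x): 12->6, 3->1, 6->2, 7->3, 10->4, 11->5, 15->7
rank(y): 6->6, 1->1, 2->2, 3->3, 4->4, 7->7, 5->5
Step 2: d_i = R_x(i) - R_y(i); compute d_i^2.
  (6-6)^2=0, (1-1)^2=0, (2-2)^2=0, (3-3)^2=0, (4-4)^2=0, (5-7)^2=4, (7-5)^2=4
sum(d^2) = 8.
Step 3: rho = 1 - 6*8 / (7*(7^2 - 1)) = 1 - 48/336 = 0.857143.
Step 4: Under H0, t = rho * sqrt((n-2)/(1-rho^2)) = 3.7210 ~ t(5).
Step 5: Two-sided p-value from the t-distribution with 5 df = 0.013697.
Step 6: alpha = 0.05. reject H0.

rho = 0.8571, p = 0.013697, reject H0 at alpha = 0.05.


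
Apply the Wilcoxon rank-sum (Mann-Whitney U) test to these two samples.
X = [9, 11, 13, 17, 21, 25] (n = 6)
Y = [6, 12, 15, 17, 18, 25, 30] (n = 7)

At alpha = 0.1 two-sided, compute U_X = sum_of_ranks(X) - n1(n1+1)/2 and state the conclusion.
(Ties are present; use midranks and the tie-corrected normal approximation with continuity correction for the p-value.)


Step 1: Combine and sort all 13 observations; assign midranks.
sorted (value, group): (6,Y), (9,X), (11,X), (12,Y), (13,X), (15,Y), (17,X), (17,Y), (18,Y), (21,X), (25,X), (25,Y), (30,Y)
ranks: 6->1, 9->2, 11->3, 12->4, 13->5, 15->6, 17->7.5, 17->7.5, 18->9, 21->10, 25->11.5, 25->11.5, 30->13
Step 2: Rank sum for X: R1 = 2 + 3 + 5 + 7.5 + 10 + 11.5 = 39.
Step 3: U_X = R1 - n1(n1+1)/2 = 39 - 6*7/2 = 39 - 21 = 18.
       U_Y = n1*n2 - U_X = 42 - 18 = 24.
Step 4: Ties are present, so use the tie-corrected normal approximation (with continuity correction) for the p-value.
Step 5: p-value = 0.720247; compare to alpha = 0.1. fail to reject H0.

U_X = 18, p = 0.720247, fail to reject H0 at alpha = 0.1.


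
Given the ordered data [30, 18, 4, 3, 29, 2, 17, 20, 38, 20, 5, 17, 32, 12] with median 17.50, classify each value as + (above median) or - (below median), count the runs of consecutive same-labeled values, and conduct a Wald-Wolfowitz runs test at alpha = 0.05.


Step 1: Compute median = 17.50; label A = above, B = below.
Labels in order: AABBABBAAABBAB  (n_A = 7, n_B = 7)
Step 2: Count runs R = 8.
Step 3: Under H0 (random ordering), E[R] = 2*n_A*n_B/(n_A+n_B) + 1 = 2*7*7/14 + 1 = 8.0000.
        Var[R] = 2*n_A*n_B*(2*n_A*n_B - n_A - n_B) / ((n_A+n_B)^2 * (n_A+n_B-1)) = 8232/2548 = 3.2308.
        SD[R] = 1.7974.
Step 4: R = E[R], so z = 0 with no continuity correction.
Step 5: Two-sided p-value via normal approximation = 2*(1 - Phi(|z|)) = 1.000000.
Step 6: alpha = 0.05. fail to reject H0.

R = 8, z = 0.0000, p = 1.000000, fail to reject H0.


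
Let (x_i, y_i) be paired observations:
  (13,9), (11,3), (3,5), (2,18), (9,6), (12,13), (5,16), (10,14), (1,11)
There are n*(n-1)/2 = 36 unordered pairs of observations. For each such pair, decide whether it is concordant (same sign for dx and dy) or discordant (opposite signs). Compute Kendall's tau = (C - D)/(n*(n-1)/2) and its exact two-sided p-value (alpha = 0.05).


Step 1: Enumerate the 36 unordered pairs (i,j) with i<j and classify each by sign(x_j-x_i) * sign(y_j-y_i).
  (1,2):dx=-2,dy=-6->C; (1,3):dx=-10,dy=-4->C; (1,4):dx=-11,dy=+9->D; (1,5):dx=-4,dy=-3->C
  (1,6):dx=-1,dy=+4->D; (1,7):dx=-8,dy=+7->D; (1,8):dx=-3,dy=+5->D; (1,9):dx=-12,dy=+2->D
  (2,3):dx=-8,dy=+2->D; (2,4):dx=-9,dy=+15->D; (2,5):dx=-2,dy=+3->D; (2,6):dx=+1,dy=+10->C
  (2,7):dx=-6,dy=+13->D; (2,8):dx=-1,dy=+11->D; (2,9):dx=-10,dy=+8->D; (3,4):dx=-1,dy=+13->D
  (3,5):dx=+6,dy=+1->C; (3,6):dx=+9,dy=+8->C; (3,7):dx=+2,dy=+11->C; (3,8):dx=+7,dy=+9->C
  (3,9):dx=-2,dy=+6->D; (4,5):dx=+7,dy=-12->D; (4,6):dx=+10,dy=-5->D; (4,7):dx=+3,dy=-2->D
  (4,8):dx=+8,dy=-4->D; (4,9):dx=-1,dy=-7->C; (5,6):dx=+3,dy=+7->C; (5,7):dx=-4,dy=+10->D
  (5,8):dx=+1,dy=+8->C; (5,9):dx=-8,dy=+5->D; (6,7):dx=-7,dy=+3->D; (6,8):dx=-2,dy=+1->D
  (6,9):dx=-11,dy=-2->C; (7,8):dx=+5,dy=-2->D; (7,9):dx=-4,dy=-5->C; (8,9):dx=-9,dy=-3->C
Step 2: C = 14, D = 22, total pairs = 36.
Step 3: tau = (C - D)/(n(n-1)/2) = (14 - 22)/36 = -0.222222.
Step 4: Exact two-sided p-value (enumerate n! = 362880 permutations of y under H0): p = 0.476709.
Step 5: alpha = 0.05. fail to reject H0.

tau_b = -0.2222 (C=14, D=22), p = 0.476709, fail to reject H0.


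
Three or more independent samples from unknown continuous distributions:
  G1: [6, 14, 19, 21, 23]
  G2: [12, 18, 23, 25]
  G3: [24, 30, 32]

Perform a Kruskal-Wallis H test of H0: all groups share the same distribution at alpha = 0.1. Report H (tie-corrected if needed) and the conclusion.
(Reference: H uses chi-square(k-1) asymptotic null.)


Step 1: Combine all N = 12 observations and assign midranks.
sorted (value, group, rank): (6,G1,1), (12,G2,2), (14,G1,3), (18,G2,4), (19,G1,5), (21,G1,6), (23,G1,7.5), (23,G2,7.5), (24,G3,9), (25,G2,10), (30,G3,11), (32,G3,12)
Step 2: Sum ranks within each group.
R_1 = 22.5 (n_1 = 5)
R_2 = 23.5 (n_2 = 4)
R_3 = 32 (n_3 = 3)
Step 3: H = 12/(N(N+1)) * sum(R_i^2/n_i) - 3(N+1)
     = 12/(12*13) * (22.5^2/5 + 23.5^2/4 + 32^2/3) - 3*13
     = 0.076923 * 580.646 - 39
     = 5.665064.
Step 4: Ties present; correction factor C = 1 - 6/(12^3 - 12) = 0.996503. Corrected H = 5.665064 / 0.996503 = 5.684942.
Step 5: Under H0, H ~ chi^2(2); p-value = 0.058281.
Step 6: alpha = 0.1. reject H0.

H = 5.6849, df = 2, p = 0.058281, reject H0.


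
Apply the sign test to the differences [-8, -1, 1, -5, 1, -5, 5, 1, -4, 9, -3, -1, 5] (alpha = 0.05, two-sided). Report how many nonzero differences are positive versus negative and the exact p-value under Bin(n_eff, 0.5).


Step 1: Discard zero differences. Original n = 13; n_eff = number of nonzero differences = 13.
Nonzero differences (with sign): -8, -1, +1, -5, +1, -5, +5, +1, -4, +9, -3, -1, +5
Step 2: Count signs: positive = 6, negative = 7.
Step 3: Under H0: P(positive) = 0.5, so the number of positives S ~ Bin(13, 0.5).
Step 4: Two-sided exact p-value = sum of Bin(13,0.5) probabilities at or below the observed probability = 1.000000.
Step 5: alpha = 0.05. fail to reject H0.

n_eff = 13, pos = 6, neg = 7, p = 1.000000, fail to reject H0.


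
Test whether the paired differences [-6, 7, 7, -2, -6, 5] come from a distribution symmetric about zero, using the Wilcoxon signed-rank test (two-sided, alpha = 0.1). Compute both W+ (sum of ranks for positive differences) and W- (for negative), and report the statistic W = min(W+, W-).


Step 1: Drop any zero differences (none here) and take |d_i|.
|d| = [6, 7, 7, 2, 6, 5]
Step 2: Midrank |d_i| (ties get averaged ranks).
ranks: |6|->3.5, |7|->5.5, |7|->5.5, |2|->1, |6|->3.5, |5|->2
Step 3: Attach original signs; sum ranks with positive sign and with negative sign.
W+ = 5.5 + 5.5 + 2 = 13
W- = 3.5 + 1 + 3.5 = 8
(Check: W+ + W- = 21 should equal n(n+1)/2 = 21.)
Step 4: Test statistic W = min(W+, W-) = 8.
Step 5: Ties in |d|, so use the tie-corrected normal approximation.
        E[W] = n(n+1)/4 = 6*7/4 = 10.5.
        Tie groups: |d|=6 (t=2), |d|=7 (t=2); sum(t^3 - t) = 12.
        Var[W] = n(n+1)(2n+1)/24 - sum(t^3-t)/48 = 546/24 - 12/48 = 22.5.
        z = (W - E[W]) / sqrt(Var[W]) = (8 - 10.5) / 4.7434 = -0.5270.
        Two-sided p = 2*Phi(z) = 0.598161.
Step 6: alpha = 0.1. fail to reject H0.

W+ = 13, W- = 8, W = min = 8, p = 0.598161, fail to reject H0.


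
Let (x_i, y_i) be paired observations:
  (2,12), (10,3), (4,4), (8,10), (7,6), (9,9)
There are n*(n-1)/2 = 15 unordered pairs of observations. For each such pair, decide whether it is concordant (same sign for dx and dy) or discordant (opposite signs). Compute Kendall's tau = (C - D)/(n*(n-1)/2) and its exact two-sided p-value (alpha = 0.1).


Step 1: Enumerate the 15 unordered pairs (i,j) with i<j and classify each by sign(x_j-x_i) * sign(y_j-y_i).
  (1,2):dx=+8,dy=-9->D; (1,3):dx=+2,dy=-8->D; (1,4):dx=+6,dy=-2->D; (1,5):dx=+5,dy=-6->D
  (1,6):dx=+7,dy=-3->D; (2,3):dx=-6,dy=+1->D; (2,4):dx=-2,dy=+7->D; (2,5):dx=-3,dy=+3->D
  (2,6):dx=-1,dy=+6->D; (3,4):dx=+4,dy=+6->C; (3,5):dx=+3,dy=+2->C; (3,6):dx=+5,dy=+5->C
  (4,5):dx=-1,dy=-4->C; (4,6):dx=+1,dy=-1->D; (5,6):dx=+2,dy=+3->C
Step 2: C = 5, D = 10, total pairs = 15.
Step 3: tau = (C - D)/(n(n-1)/2) = (5 - 10)/15 = -0.333333.
Step 4: Exact two-sided p-value (enumerate n! = 720 permutations of y under H0): p = 0.469444.
Step 5: alpha = 0.1. fail to reject H0.

tau_b = -0.3333 (C=5, D=10), p = 0.469444, fail to reject H0.


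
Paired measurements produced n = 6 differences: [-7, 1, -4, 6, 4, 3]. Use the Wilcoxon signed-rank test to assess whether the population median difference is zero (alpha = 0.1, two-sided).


Step 1: Drop any zero differences (none here) and take |d_i|.
|d| = [7, 1, 4, 6, 4, 3]
Step 2: Midrank |d_i| (ties get averaged ranks).
ranks: |7|->6, |1|->1, |4|->3.5, |6|->5, |4|->3.5, |3|->2
Step 3: Attach original signs; sum ranks with positive sign and with negative sign.
W+ = 1 + 5 + 3.5 + 2 = 11.5
W- = 6 + 3.5 = 9.5
(Check: W+ + W- = 21 should equal n(n+1)/2 = 21.)
Step 4: Test statistic W = min(W+, W-) = 9.5.
Step 5: Ties in |d|, so use the tie-corrected normal approximation.
        E[W] = n(n+1)/4 = 6*7/4 = 10.5.
        Tie groups: |d|=4 (t=2); sum(t^3 - t) = 6.
        Var[W] = n(n+1)(2n+1)/24 - sum(t^3-t)/48 = 546/24 - 6/48 = 22.625.
        z = (W - E[W]) / sqrt(Var[W]) = (9.5 - 10.5) / 4.7566 = -0.2102.
        Two-sided p = 2*Phi(z) = 0.833484.
Step 6: alpha = 0.1. fail to reject H0.

W+ = 11.5, W- = 9.5, W = min = 9.5, p = 0.833484, fail to reject H0.


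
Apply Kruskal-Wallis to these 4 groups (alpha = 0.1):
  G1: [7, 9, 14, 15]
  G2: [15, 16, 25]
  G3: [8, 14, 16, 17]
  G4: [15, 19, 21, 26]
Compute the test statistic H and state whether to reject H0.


Step 1: Combine all N = 15 observations and assign midranks.
sorted (value, group, rank): (7,G1,1), (8,G3,2), (9,G1,3), (14,G1,4.5), (14,G3,4.5), (15,G1,7), (15,G2,7), (15,G4,7), (16,G2,9.5), (16,G3,9.5), (17,G3,11), (19,G4,12), (21,G4,13), (25,G2,14), (26,G4,15)
Step 2: Sum ranks within each group.
R_1 = 15.5 (n_1 = 4)
R_2 = 30.5 (n_2 = 3)
R_3 = 27 (n_3 = 4)
R_4 = 47 (n_4 = 4)
Step 3: H = 12/(N(N+1)) * sum(R_i^2/n_i) - 3(N+1)
     = 12/(15*16) * (15.5^2/4 + 30.5^2/3 + 27^2/4 + 47^2/4) - 3*16
     = 0.050000 * 1104.65 - 48
     = 7.232292.
Step 4: Ties present; correction factor C = 1 - 36/(15^3 - 15) = 0.989286. Corrected H = 7.232292 / 0.989286 = 7.310620.
Step 5: Under H0, H ~ chi^2(3); p-value = 0.062629.
Step 6: alpha = 0.1. reject H0.

H = 7.3106, df = 3, p = 0.062629, reject H0.


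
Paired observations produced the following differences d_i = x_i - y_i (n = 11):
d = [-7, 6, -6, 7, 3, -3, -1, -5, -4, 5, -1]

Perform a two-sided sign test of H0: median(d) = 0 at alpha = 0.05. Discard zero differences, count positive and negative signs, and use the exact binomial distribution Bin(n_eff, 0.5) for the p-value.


Step 1: Discard zero differences. Original n = 11; n_eff = number of nonzero differences = 11.
Nonzero differences (with sign): -7, +6, -6, +7, +3, -3, -1, -5, -4, +5, -1
Step 2: Count signs: positive = 4, negative = 7.
Step 3: Under H0: P(positive) = 0.5, so the number of positives S ~ Bin(11, 0.5).
Step 4: Two-sided exact p-value = sum of Bin(11,0.5) probabilities at or below the observed probability = 0.548828.
Step 5: alpha = 0.05. fail to reject H0.

n_eff = 11, pos = 4, neg = 7, p = 0.548828, fail to reject H0.


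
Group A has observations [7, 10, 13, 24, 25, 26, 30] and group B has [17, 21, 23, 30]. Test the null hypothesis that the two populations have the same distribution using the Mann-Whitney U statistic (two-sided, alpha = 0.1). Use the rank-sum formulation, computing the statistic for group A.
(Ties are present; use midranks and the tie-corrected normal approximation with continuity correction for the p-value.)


Step 1: Combine and sort all 11 observations; assign midranks.
sorted (value, group): (7,X), (10,X), (13,X), (17,Y), (21,Y), (23,Y), (24,X), (25,X), (26,X), (30,X), (30,Y)
ranks: 7->1, 10->2, 13->3, 17->4, 21->5, 23->6, 24->7, 25->8, 26->9, 30->10.5, 30->10.5
Step 2: Rank sum for X: R1 = 1 + 2 + 3 + 7 + 8 + 9 + 10.5 = 40.5.
Step 3: U_X = R1 - n1(n1+1)/2 = 40.5 - 7*8/2 = 40.5 - 28 = 12.5.
       U_Y = n1*n2 - U_X = 28 - 12.5 = 15.5.
Step 4: Ties are present, so use the tie-corrected normal approximation (with continuity correction) for the p-value.
Step 5: p-value = 0.849769; compare to alpha = 0.1. fail to reject H0.

U_X = 12.5, p = 0.849769, fail to reject H0 at alpha = 0.1.


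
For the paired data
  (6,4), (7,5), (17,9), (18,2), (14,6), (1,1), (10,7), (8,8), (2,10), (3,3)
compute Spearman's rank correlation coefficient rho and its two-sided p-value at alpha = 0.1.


Step 1: Rank x and y separately (midranks; no ties here).
rank(x): 6->4, 7->5, 17->9, 18->10, 14->8, 1->1, 10->7, 8->6, 2->2, 3->3
rank(y): 4->4, 5->5, 9->9, 2->2, 6->6, 1->1, 7->7, 8->8, 10->10, 3->3
Step 2: d_i = R_x(i) - R_y(i); compute d_i^2.
  (4-4)^2=0, (5-5)^2=0, (9-9)^2=0, (10-2)^2=64, (8-6)^2=4, (1-1)^2=0, (7-7)^2=0, (6-8)^2=4, (2-10)^2=64, (3-3)^2=0
sum(d^2) = 136.
Step 3: rho = 1 - 6*136 / (10*(10^2 - 1)) = 1 - 816/990 = 0.175758.
Step 4: Under H0, t = rho * sqrt((n-2)/(1-rho^2)) = 0.5050 ~ t(8).
Step 5: Two-sided p-value from the t-distribution with 8 df = 0.627188.
Step 6: alpha = 0.1. fail to reject H0.

rho = 0.1758, p = 0.627188, fail to reject H0 at alpha = 0.1.


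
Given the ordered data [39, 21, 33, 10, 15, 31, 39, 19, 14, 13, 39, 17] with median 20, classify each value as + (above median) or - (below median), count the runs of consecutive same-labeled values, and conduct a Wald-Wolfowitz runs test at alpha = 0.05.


Step 1: Compute median = 20; label A = above, B = below.
Labels in order: AAABBAABBBAB  (n_A = 6, n_B = 6)
Step 2: Count runs R = 6.
Step 3: Under H0 (random ordering), E[R] = 2*n_A*n_B/(n_A+n_B) + 1 = 2*6*6/12 + 1 = 7.0000.
        Var[R] = 2*n_A*n_B*(2*n_A*n_B - n_A - n_B) / ((n_A+n_B)^2 * (n_A+n_B-1)) = 4320/1584 = 2.7273.
        SD[R] = 1.6514.
Step 4: Continuity-corrected z = (R + 0.5 - E[R]) / SD[R] = (6 + 0.5 - 7.0000) / 1.6514 = -0.3028.
Step 5: Two-sided p-value via normal approximation = 2*(1 - Phi(|z|)) = 0.762069.
Step 6: alpha = 0.05. fail to reject H0.

R = 6, z = -0.3028, p = 0.762069, fail to reject H0.


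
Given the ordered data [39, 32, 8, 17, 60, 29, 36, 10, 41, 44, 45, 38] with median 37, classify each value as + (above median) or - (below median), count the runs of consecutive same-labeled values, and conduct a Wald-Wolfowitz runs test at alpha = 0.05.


Step 1: Compute median = 37; label A = above, B = below.
Labels in order: ABBBABBBAAAA  (n_A = 6, n_B = 6)
Step 2: Count runs R = 5.
Step 3: Under H0 (random ordering), E[R] = 2*n_A*n_B/(n_A+n_B) + 1 = 2*6*6/12 + 1 = 7.0000.
        Var[R] = 2*n_A*n_B*(2*n_A*n_B - n_A - n_B) / ((n_A+n_B)^2 * (n_A+n_B-1)) = 4320/1584 = 2.7273.
        SD[R] = 1.6514.
Step 4: Continuity-corrected z = (R + 0.5 - E[R]) / SD[R] = (5 + 0.5 - 7.0000) / 1.6514 = -0.9083.
Step 5: Two-sided p-value via normal approximation = 2*(1 - Phi(|z|)) = 0.363722.
Step 6: alpha = 0.05. fail to reject H0.

R = 5, z = -0.9083, p = 0.363722, fail to reject H0.


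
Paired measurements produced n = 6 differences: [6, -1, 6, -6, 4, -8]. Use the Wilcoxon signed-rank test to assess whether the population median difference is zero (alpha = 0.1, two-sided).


Step 1: Drop any zero differences (none here) and take |d_i|.
|d| = [6, 1, 6, 6, 4, 8]
Step 2: Midrank |d_i| (ties get averaged ranks).
ranks: |6|->4, |1|->1, |6|->4, |6|->4, |4|->2, |8|->6
Step 3: Attach original signs; sum ranks with positive sign and with negative sign.
W+ = 4 + 4 + 2 = 10
W- = 1 + 4 + 6 = 11
(Check: W+ + W- = 21 should equal n(n+1)/2 = 21.)
Step 4: Test statistic W = min(W+, W-) = 10.
Step 5: Ties in |d|, so use the tie-corrected normal approximation.
        E[W] = n(n+1)/4 = 6*7/4 = 10.5.
        Tie groups: |d|=6 (t=3); sum(t^3 - t) = 24.
        Var[W] = n(n+1)(2n+1)/24 - sum(t^3-t)/48 = 546/24 - 24/48 = 22.25.
        z = (W - E[W]) / sqrt(Var[W]) = (10 - 10.5) / 4.7170 = -0.1060.
        Two-sided p = 2*Phi(z) = 0.915583.
Step 6: alpha = 0.1. fail to reject H0.

W+ = 10, W- = 11, W = min = 10, p = 0.915583, fail to reject H0.


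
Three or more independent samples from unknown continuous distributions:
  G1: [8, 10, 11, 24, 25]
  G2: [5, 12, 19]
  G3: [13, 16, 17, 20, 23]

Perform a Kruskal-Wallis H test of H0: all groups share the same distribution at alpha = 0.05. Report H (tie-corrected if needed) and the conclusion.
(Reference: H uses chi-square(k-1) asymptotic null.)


Step 1: Combine all N = 13 observations and assign midranks.
sorted (value, group, rank): (5,G2,1), (8,G1,2), (10,G1,3), (11,G1,4), (12,G2,5), (13,G3,6), (16,G3,7), (17,G3,8), (19,G2,9), (20,G3,10), (23,G3,11), (24,G1,12), (25,G1,13)
Step 2: Sum ranks within each group.
R_1 = 34 (n_1 = 5)
R_2 = 15 (n_2 = 3)
R_3 = 42 (n_3 = 5)
Step 3: H = 12/(N(N+1)) * sum(R_i^2/n_i) - 3(N+1)
     = 12/(13*14) * (34^2/5 + 15^2/3 + 42^2/5) - 3*14
     = 0.065934 * 659 - 42
     = 1.450549.
Step 4: No ties, so H is used without correction.
Step 5: Under H0, H ~ chi^2(2); p-value = 0.484192.
Step 6: alpha = 0.05. fail to reject H0.

H = 1.4505, df = 2, p = 0.484192, fail to reject H0.


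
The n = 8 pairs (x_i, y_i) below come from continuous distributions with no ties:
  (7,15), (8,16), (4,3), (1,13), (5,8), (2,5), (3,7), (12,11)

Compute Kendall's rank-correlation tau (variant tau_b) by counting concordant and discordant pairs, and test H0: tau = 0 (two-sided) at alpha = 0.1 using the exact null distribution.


Step 1: Enumerate the 28 unordered pairs (i,j) with i<j and classify each by sign(x_j-x_i) * sign(y_j-y_i).
  (1,2):dx=+1,dy=+1->C; (1,3):dx=-3,dy=-12->C; (1,4):dx=-6,dy=-2->C; (1,5):dx=-2,dy=-7->C
  (1,6):dx=-5,dy=-10->C; (1,7):dx=-4,dy=-8->C; (1,8):dx=+5,dy=-4->D; (2,3):dx=-4,dy=-13->C
  (2,4):dx=-7,dy=-3->C; (2,5):dx=-3,dy=-8->C; (2,6):dx=-6,dy=-11->C; (2,7):dx=-5,dy=-9->C
  (2,8):dx=+4,dy=-5->D; (3,4):dx=-3,dy=+10->D; (3,5):dx=+1,dy=+5->C; (3,6):dx=-2,dy=+2->D
  (3,7):dx=-1,dy=+4->D; (3,8):dx=+8,dy=+8->C; (4,5):dx=+4,dy=-5->D; (4,6):dx=+1,dy=-8->D
  (4,7):dx=+2,dy=-6->D; (4,8):dx=+11,dy=-2->D; (5,6):dx=-3,dy=-3->C; (5,7):dx=-2,dy=-1->C
  (5,8):dx=+7,dy=+3->C; (6,7):dx=+1,dy=+2->C; (6,8):dx=+10,dy=+6->C; (7,8):dx=+9,dy=+4->C
Step 2: C = 19, D = 9, total pairs = 28.
Step 3: tau = (C - D)/(n(n-1)/2) = (19 - 9)/28 = 0.357143.
Step 4: Exact two-sided p-value (enumerate n! = 40320 permutations of y under H0): p = 0.275099.
Step 5: alpha = 0.1. fail to reject H0.

tau_b = 0.3571 (C=19, D=9), p = 0.275099, fail to reject H0.


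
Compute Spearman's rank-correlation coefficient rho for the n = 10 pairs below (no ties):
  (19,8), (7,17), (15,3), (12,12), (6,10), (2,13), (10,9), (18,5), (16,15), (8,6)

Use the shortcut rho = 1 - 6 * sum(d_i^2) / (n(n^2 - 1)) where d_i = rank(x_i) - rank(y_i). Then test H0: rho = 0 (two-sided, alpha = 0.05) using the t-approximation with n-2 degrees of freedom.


Step 1: Rank x and y separately (midranks; no ties here).
rank(x): 19->10, 7->3, 15->7, 12->6, 6->2, 2->1, 10->5, 18->9, 16->8, 8->4
rank(y): 8->4, 17->10, 3->1, 12->7, 10->6, 13->8, 9->5, 5->2, 15->9, 6->3
Step 2: d_i = R_x(i) - R_y(i); compute d_i^2.
  (10-4)^2=36, (3-10)^2=49, (7-1)^2=36, (6-7)^2=1, (2-6)^2=16, (1-8)^2=49, (5-5)^2=0, (9-2)^2=49, (8-9)^2=1, (4-3)^2=1
sum(d^2) = 238.
Step 3: rho = 1 - 6*238 / (10*(10^2 - 1)) = 1 - 1428/990 = -0.442424.
Step 4: Under H0, t = rho * sqrt((n-2)/(1-rho^2)) = -1.3954 ~ t(8).
Step 5: Two-sided p-value from the t-distribution with 8 df = 0.200423.
Step 6: alpha = 0.05. fail to reject H0.

rho = -0.4424, p = 0.200423, fail to reject H0 at alpha = 0.05.


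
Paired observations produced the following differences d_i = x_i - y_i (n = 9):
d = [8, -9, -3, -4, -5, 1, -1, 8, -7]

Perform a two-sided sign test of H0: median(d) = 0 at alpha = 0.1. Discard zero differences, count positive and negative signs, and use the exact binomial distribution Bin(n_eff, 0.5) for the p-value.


Step 1: Discard zero differences. Original n = 9; n_eff = number of nonzero differences = 9.
Nonzero differences (with sign): +8, -9, -3, -4, -5, +1, -1, +8, -7
Step 2: Count signs: positive = 3, negative = 6.
Step 3: Under H0: P(positive) = 0.5, so the number of positives S ~ Bin(9, 0.5).
Step 4: Two-sided exact p-value = sum of Bin(9,0.5) probabilities at or below the observed probability = 0.507812.
Step 5: alpha = 0.1. fail to reject H0.

n_eff = 9, pos = 3, neg = 6, p = 0.507812, fail to reject H0.


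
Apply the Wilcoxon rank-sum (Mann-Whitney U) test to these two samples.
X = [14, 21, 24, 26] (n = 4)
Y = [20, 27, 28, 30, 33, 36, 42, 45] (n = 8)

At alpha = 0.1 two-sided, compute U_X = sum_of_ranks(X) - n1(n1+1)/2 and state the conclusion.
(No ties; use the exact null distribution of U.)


Step 1: Combine and sort all 12 observations; assign midranks.
sorted (value, group): (14,X), (20,Y), (21,X), (24,X), (26,X), (27,Y), (28,Y), (30,Y), (33,Y), (36,Y), (42,Y), (45,Y)
ranks: 14->1, 20->2, 21->3, 24->4, 26->5, 27->6, 28->7, 30->8, 33->9, 36->10, 42->11, 45->12
Step 2: Rank sum for X: R1 = 1 + 3 + 4 + 5 = 13.
Step 3: U_X = R1 - n1(n1+1)/2 = 13 - 4*5/2 = 13 - 10 = 3.
       U_Y = n1*n2 - U_X = 32 - 3 = 29.
Step 4: No ties, so the exact null distribution of U (based on enumerating the C(12,4) = 495 equally likely rank assignments) gives the two-sided p-value.
Step 5: p-value = 0.028283; compare to alpha = 0.1. reject H0.

U_X = 3, p = 0.028283, reject H0 at alpha = 0.1.


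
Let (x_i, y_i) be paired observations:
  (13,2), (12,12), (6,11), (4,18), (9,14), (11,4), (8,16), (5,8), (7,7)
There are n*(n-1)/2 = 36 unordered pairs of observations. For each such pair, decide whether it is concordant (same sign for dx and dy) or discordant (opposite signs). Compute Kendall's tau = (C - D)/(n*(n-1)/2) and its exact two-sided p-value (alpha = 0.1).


Step 1: Enumerate the 36 unordered pairs (i,j) with i<j and classify each by sign(x_j-x_i) * sign(y_j-y_i).
  (1,2):dx=-1,dy=+10->D; (1,3):dx=-7,dy=+9->D; (1,4):dx=-9,dy=+16->D; (1,5):dx=-4,dy=+12->D
  (1,6):dx=-2,dy=+2->D; (1,7):dx=-5,dy=+14->D; (1,8):dx=-8,dy=+6->D; (1,9):dx=-6,dy=+5->D
  (2,3):dx=-6,dy=-1->C; (2,4):dx=-8,dy=+6->D; (2,5):dx=-3,dy=+2->D; (2,6):dx=-1,dy=-8->C
  (2,7):dx=-4,dy=+4->D; (2,8):dx=-7,dy=-4->C; (2,9):dx=-5,dy=-5->C; (3,4):dx=-2,dy=+7->D
  (3,5):dx=+3,dy=+3->C; (3,6):dx=+5,dy=-7->D; (3,7):dx=+2,dy=+5->C; (3,8):dx=-1,dy=-3->C
  (3,9):dx=+1,dy=-4->D; (4,5):dx=+5,dy=-4->D; (4,6):dx=+7,dy=-14->D; (4,7):dx=+4,dy=-2->D
  (4,8):dx=+1,dy=-10->D; (4,9):dx=+3,dy=-11->D; (5,6):dx=+2,dy=-10->D; (5,7):dx=-1,dy=+2->D
  (5,8):dx=-4,dy=-6->C; (5,9):dx=-2,dy=-7->C; (6,7):dx=-3,dy=+12->D; (6,8):dx=-6,dy=+4->D
  (6,9):dx=-4,dy=+3->D; (7,8):dx=-3,dy=-8->C; (7,9):dx=-1,dy=-9->C; (8,9):dx=+2,dy=-1->D
Step 2: C = 11, D = 25, total pairs = 36.
Step 3: tau = (C - D)/(n(n-1)/2) = (11 - 25)/36 = -0.388889.
Step 4: Exact two-sided p-value (enumerate n! = 362880 permutations of y under H0): p = 0.180181.
Step 5: alpha = 0.1. fail to reject H0.

tau_b = -0.3889 (C=11, D=25), p = 0.180181, fail to reject H0.


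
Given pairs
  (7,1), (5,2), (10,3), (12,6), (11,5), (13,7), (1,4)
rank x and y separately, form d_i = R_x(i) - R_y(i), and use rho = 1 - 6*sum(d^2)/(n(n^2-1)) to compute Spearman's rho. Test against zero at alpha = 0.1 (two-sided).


Step 1: Rank x and y separately (midranks; no ties here).
rank(x): 7->3, 5->2, 10->4, 12->6, 11->5, 13->7, 1->1
rank(y): 1->1, 2->2, 3->3, 6->6, 5->5, 7->7, 4->4
Step 2: d_i = R_x(i) - R_y(i); compute d_i^2.
  (3-1)^2=4, (2-2)^2=0, (4-3)^2=1, (6-6)^2=0, (5-5)^2=0, (7-7)^2=0, (1-4)^2=9
sum(d^2) = 14.
Step 3: rho = 1 - 6*14 / (7*(7^2 - 1)) = 1 - 84/336 = 0.750000.
Step 4: Under H0, t = rho * sqrt((n-2)/(1-rho^2)) = 2.5355 ~ t(5).
Step 5: Two-sided p-value from the t-distribution with 5 df = 0.052181.
Step 6: alpha = 0.1. reject H0.

rho = 0.7500, p = 0.052181, reject H0 at alpha = 0.1.


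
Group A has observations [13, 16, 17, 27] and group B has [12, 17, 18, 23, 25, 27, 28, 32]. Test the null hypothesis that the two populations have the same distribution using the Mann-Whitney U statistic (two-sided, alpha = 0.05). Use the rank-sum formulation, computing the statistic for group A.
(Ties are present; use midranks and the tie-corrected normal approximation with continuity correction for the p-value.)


Step 1: Combine and sort all 12 observations; assign midranks.
sorted (value, group): (12,Y), (13,X), (16,X), (17,X), (17,Y), (18,Y), (23,Y), (25,Y), (27,X), (27,Y), (28,Y), (32,Y)
ranks: 12->1, 13->2, 16->3, 17->4.5, 17->4.5, 18->6, 23->7, 25->8, 27->9.5, 27->9.5, 28->11, 32->12
Step 2: Rank sum for X: R1 = 2 + 3 + 4.5 + 9.5 = 19.
Step 3: U_X = R1 - n1(n1+1)/2 = 19 - 4*5/2 = 19 - 10 = 9.
       U_Y = n1*n2 - U_X = 32 - 9 = 23.
Step 4: Ties are present, so use the tie-corrected normal approximation (with continuity correction) for the p-value.
Step 5: p-value = 0.267926; compare to alpha = 0.05. fail to reject H0.

U_X = 9, p = 0.267926, fail to reject H0 at alpha = 0.05.


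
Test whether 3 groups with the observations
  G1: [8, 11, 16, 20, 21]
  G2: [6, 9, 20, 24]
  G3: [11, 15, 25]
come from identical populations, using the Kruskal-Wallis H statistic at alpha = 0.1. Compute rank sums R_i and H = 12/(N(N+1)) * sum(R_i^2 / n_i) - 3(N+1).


Step 1: Combine all N = 12 observations and assign midranks.
sorted (value, group, rank): (6,G2,1), (8,G1,2), (9,G2,3), (11,G1,4.5), (11,G3,4.5), (15,G3,6), (16,G1,7), (20,G1,8.5), (20,G2,8.5), (21,G1,10), (24,G2,11), (25,G3,12)
Step 2: Sum ranks within each group.
R_1 = 32 (n_1 = 5)
R_2 = 23.5 (n_2 = 4)
R_3 = 22.5 (n_3 = 3)
Step 3: H = 12/(N(N+1)) * sum(R_i^2/n_i) - 3(N+1)
     = 12/(12*13) * (32^2/5 + 23.5^2/4 + 22.5^2/3) - 3*13
     = 0.076923 * 511.613 - 39
     = 0.354808.
Step 4: Ties present; correction factor C = 1 - 12/(12^3 - 12) = 0.993007. Corrected H = 0.354808 / 0.993007 = 0.357306.
Step 5: Under H0, H ~ chi^2(2); p-value = 0.836396.
Step 6: alpha = 0.1. fail to reject H0.

H = 0.3573, df = 2, p = 0.836396, fail to reject H0.


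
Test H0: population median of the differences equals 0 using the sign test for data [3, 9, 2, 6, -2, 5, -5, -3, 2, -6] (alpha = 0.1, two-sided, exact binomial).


Step 1: Discard zero differences. Original n = 10; n_eff = number of nonzero differences = 10.
Nonzero differences (with sign): +3, +9, +2, +6, -2, +5, -5, -3, +2, -6
Step 2: Count signs: positive = 6, negative = 4.
Step 3: Under H0: P(positive) = 0.5, so the number of positives S ~ Bin(10, 0.5).
Step 4: Two-sided exact p-value = sum of Bin(10,0.5) probabilities at or below the observed probability = 0.753906.
Step 5: alpha = 0.1. fail to reject H0.

n_eff = 10, pos = 6, neg = 4, p = 0.753906, fail to reject H0.


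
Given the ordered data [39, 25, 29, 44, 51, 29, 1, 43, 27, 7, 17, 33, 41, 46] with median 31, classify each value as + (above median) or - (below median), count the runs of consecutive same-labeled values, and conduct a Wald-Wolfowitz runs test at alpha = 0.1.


Step 1: Compute median = 31; label A = above, B = below.
Labels in order: ABBAABBABBBAAA  (n_A = 7, n_B = 7)
Step 2: Count runs R = 7.
Step 3: Under H0 (random ordering), E[R] = 2*n_A*n_B/(n_A+n_B) + 1 = 2*7*7/14 + 1 = 8.0000.
        Var[R] = 2*n_A*n_B*(2*n_A*n_B - n_A - n_B) / ((n_A+n_B)^2 * (n_A+n_B-1)) = 8232/2548 = 3.2308.
        SD[R] = 1.7974.
Step 4: Continuity-corrected z = (R + 0.5 - E[R]) / SD[R] = (7 + 0.5 - 8.0000) / 1.7974 = -0.2782.
Step 5: Two-sided p-value via normal approximation = 2*(1 - Phi(|z|)) = 0.780879.
Step 6: alpha = 0.1. fail to reject H0.

R = 7, z = -0.2782, p = 0.780879, fail to reject H0.


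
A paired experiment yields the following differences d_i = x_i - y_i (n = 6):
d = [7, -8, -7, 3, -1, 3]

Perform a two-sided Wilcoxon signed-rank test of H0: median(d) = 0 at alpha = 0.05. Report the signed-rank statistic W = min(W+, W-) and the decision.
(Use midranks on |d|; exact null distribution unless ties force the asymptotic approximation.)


Step 1: Drop any zero differences (none here) and take |d_i|.
|d| = [7, 8, 7, 3, 1, 3]
Step 2: Midrank |d_i| (ties get averaged ranks).
ranks: |7|->4.5, |8|->6, |7|->4.5, |3|->2.5, |1|->1, |3|->2.5
Step 3: Attach original signs; sum ranks with positive sign and with negative sign.
W+ = 4.5 + 2.5 + 2.5 = 9.5
W- = 6 + 4.5 + 1 = 11.5
(Check: W+ + W- = 21 should equal n(n+1)/2 = 21.)
Step 4: Test statistic W = min(W+, W-) = 9.5.
Step 5: Ties in |d|, so use the tie-corrected normal approximation.
        E[W] = n(n+1)/4 = 6*7/4 = 10.5.
        Tie groups: |d|=3 (t=2), |d|=7 (t=2); sum(t^3 - t) = 12.
        Var[W] = n(n+1)(2n+1)/24 - sum(t^3-t)/48 = 546/24 - 12/48 = 22.5.
        z = (W - E[W]) / sqrt(Var[W]) = (9.5 - 10.5) / 4.7434 = -0.2108.
        Two-sided p = 2*Phi(z) = 0.833029.
Step 6: alpha = 0.05. fail to reject H0.

W+ = 9.5, W- = 11.5, W = min = 9.5, p = 0.833029, fail to reject H0.


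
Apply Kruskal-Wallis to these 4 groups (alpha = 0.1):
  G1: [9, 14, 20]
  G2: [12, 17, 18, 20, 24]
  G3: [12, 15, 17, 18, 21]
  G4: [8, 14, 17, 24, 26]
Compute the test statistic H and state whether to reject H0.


Step 1: Combine all N = 18 observations and assign midranks.
sorted (value, group, rank): (8,G4,1), (9,G1,2), (12,G2,3.5), (12,G3,3.5), (14,G1,5.5), (14,G4,5.5), (15,G3,7), (17,G2,9), (17,G3,9), (17,G4,9), (18,G2,11.5), (18,G3,11.5), (20,G1,13.5), (20,G2,13.5), (21,G3,15), (24,G2,16.5), (24,G4,16.5), (26,G4,18)
Step 2: Sum ranks within each group.
R_1 = 21 (n_1 = 3)
R_2 = 54 (n_2 = 5)
R_3 = 46 (n_3 = 5)
R_4 = 50 (n_4 = 5)
Step 3: H = 12/(N(N+1)) * sum(R_i^2/n_i) - 3(N+1)
     = 12/(18*19) * (21^2/3 + 54^2/5 + 46^2/5 + 50^2/5) - 3*19
     = 0.035088 * 1653.4 - 57
     = 1.014035.
Step 4: Ties present; correction factor C = 1 - 54/(18^3 - 18) = 0.990712. Corrected H = 1.014035 / 0.990712 = 1.023542.
Step 5: Under H0, H ~ chi^2(3); p-value = 0.795556.
Step 6: alpha = 0.1. fail to reject H0.

H = 1.0235, df = 3, p = 0.795556, fail to reject H0.


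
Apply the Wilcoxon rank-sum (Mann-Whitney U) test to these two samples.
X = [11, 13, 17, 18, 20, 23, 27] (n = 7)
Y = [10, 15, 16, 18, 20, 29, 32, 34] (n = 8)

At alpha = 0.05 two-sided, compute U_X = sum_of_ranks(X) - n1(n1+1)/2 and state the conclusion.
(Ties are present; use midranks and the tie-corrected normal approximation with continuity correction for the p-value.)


Step 1: Combine and sort all 15 observations; assign midranks.
sorted (value, group): (10,Y), (11,X), (13,X), (15,Y), (16,Y), (17,X), (18,X), (18,Y), (20,X), (20,Y), (23,X), (27,X), (29,Y), (32,Y), (34,Y)
ranks: 10->1, 11->2, 13->3, 15->4, 16->5, 17->6, 18->7.5, 18->7.5, 20->9.5, 20->9.5, 23->11, 27->12, 29->13, 32->14, 34->15
Step 2: Rank sum for X: R1 = 2 + 3 + 6 + 7.5 + 9.5 + 11 + 12 = 51.
Step 3: U_X = R1 - n1(n1+1)/2 = 51 - 7*8/2 = 51 - 28 = 23.
       U_Y = n1*n2 - U_X = 56 - 23 = 33.
Step 4: Ties are present, so use the tie-corrected normal approximation (with continuity correction) for the p-value.
Step 5: p-value = 0.601875; compare to alpha = 0.05. fail to reject H0.

U_X = 23, p = 0.601875, fail to reject H0 at alpha = 0.05.


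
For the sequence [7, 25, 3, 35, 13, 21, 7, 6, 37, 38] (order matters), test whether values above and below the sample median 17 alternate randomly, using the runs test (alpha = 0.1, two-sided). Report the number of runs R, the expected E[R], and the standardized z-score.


Step 1: Compute median = 17; label A = above, B = below.
Labels in order: BABABABBAA  (n_A = 5, n_B = 5)
Step 2: Count runs R = 8.
Step 3: Under H0 (random ordering), E[R] = 2*n_A*n_B/(n_A+n_B) + 1 = 2*5*5/10 + 1 = 6.0000.
        Var[R] = 2*n_A*n_B*(2*n_A*n_B - n_A - n_B) / ((n_A+n_B)^2 * (n_A+n_B-1)) = 2000/900 = 2.2222.
        SD[R] = 1.4907.
Step 4: Continuity-corrected z = (R - 0.5 - E[R]) / SD[R] = (8 - 0.5 - 6.0000) / 1.4907 = 1.0062.
Step 5: Two-sided p-value via normal approximation = 2*(1 - Phi(|z|)) = 0.314305.
Step 6: alpha = 0.1. fail to reject H0.

R = 8, z = 1.0062, p = 0.314305, fail to reject H0.


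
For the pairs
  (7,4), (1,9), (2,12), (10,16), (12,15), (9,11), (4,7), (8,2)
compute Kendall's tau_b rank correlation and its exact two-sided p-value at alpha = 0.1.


Step 1: Enumerate the 28 unordered pairs (i,j) with i<j and classify each by sign(x_j-x_i) * sign(y_j-y_i).
  (1,2):dx=-6,dy=+5->D; (1,3):dx=-5,dy=+8->D; (1,4):dx=+3,dy=+12->C; (1,5):dx=+5,dy=+11->C
  (1,6):dx=+2,dy=+7->C; (1,7):dx=-3,dy=+3->D; (1,8):dx=+1,dy=-2->D; (2,3):dx=+1,dy=+3->C
  (2,4):dx=+9,dy=+7->C; (2,5):dx=+11,dy=+6->C; (2,6):dx=+8,dy=+2->C; (2,7):dx=+3,dy=-2->D
  (2,8):dx=+7,dy=-7->D; (3,4):dx=+8,dy=+4->C; (3,5):dx=+10,dy=+3->C; (3,6):dx=+7,dy=-1->D
  (3,7):dx=+2,dy=-5->D; (3,8):dx=+6,dy=-10->D; (4,5):dx=+2,dy=-1->D; (4,6):dx=-1,dy=-5->C
  (4,7):dx=-6,dy=-9->C; (4,8):dx=-2,dy=-14->C; (5,6):dx=-3,dy=-4->C; (5,7):dx=-8,dy=-8->C
  (5,8):dx=-4,dy=-13->C; (6,7):dx=-5,dy=-4->C; (6,8):dx=-1,dy=-9->C; (7,8):dx=+4,dy=-5->D
Step 2: C = 17, D = 11, total pairs = 28.
Step 3: tau = (C - D)/(n(n-1)/2) = (17 - 11)/28 = 0.214286.
Step 4: Exact two-sided p-value (enumerate n! = 40320 permutations of y under H0): p = 0.548413.
Step 5: alpha = 0.1. fail to reject H0.

tau_b = 0.2143 (C=17, D=11), p = 0.548413, fail to reject H0.


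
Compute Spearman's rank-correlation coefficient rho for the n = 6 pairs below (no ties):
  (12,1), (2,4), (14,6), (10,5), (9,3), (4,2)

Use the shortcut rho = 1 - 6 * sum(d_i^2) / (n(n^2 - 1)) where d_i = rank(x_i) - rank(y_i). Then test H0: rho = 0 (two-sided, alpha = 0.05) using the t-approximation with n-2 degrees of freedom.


Step 1: Rank x and y separately (midranks; no ties here).
rank(x): 12->5, 2->1, 14->6, 10->4, 9->3, 4->2
rank(y): 1->1, 4->4, 6->6, 5->5, 3->3, 2->2
Step 2: d_i = R_x(i) - R_y(i); compute d_i^2.
  (5-1)^2=16, (1-4)^2=9, (6-6)^2=0, (4-5)^2=1, (3-3)^2=0, (2-2)^2=0
sum(d^2) = 26.
Step 3: rho = 1 - 6*26 / (6*(6^2 - 1)) = 1 - 156/210 = 0.257143.
Step 4: Under H0, t = rho * sqrt((n-2)/(1-rho^2)) = 0.5322 ~ t(4).
Step 5: Two-sided p-value from the t-distribution with 4 df = 0.622787.
Step 6: alpha = 0.05. fail to reject H0.

rho = 0.2571, p = 0.622787, fail to reject H0 at alpha = 0.05.
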